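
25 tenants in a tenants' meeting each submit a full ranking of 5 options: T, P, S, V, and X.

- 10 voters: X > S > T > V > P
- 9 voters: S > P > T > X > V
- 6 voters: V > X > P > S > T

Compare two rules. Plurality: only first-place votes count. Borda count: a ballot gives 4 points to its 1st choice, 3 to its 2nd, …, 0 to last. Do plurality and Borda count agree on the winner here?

Plurality first-place counts: T 0, P 0, S 9, V 6, X 10 → X.
Borda totals: T 38, P 39, S 72, V 34, X 67 → S.
The two rules disagree: plurality picks X, Borda picks S.

No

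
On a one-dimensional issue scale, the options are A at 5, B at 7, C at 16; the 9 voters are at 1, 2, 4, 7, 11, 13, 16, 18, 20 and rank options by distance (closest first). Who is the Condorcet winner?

With single-peaked preferences on a line, the Condorcet winner is the candidate closest to the median voter.
The median voter (position 11) is closest to B at 7.
Check: B vs C — voters closer to B: 5 of 9.

B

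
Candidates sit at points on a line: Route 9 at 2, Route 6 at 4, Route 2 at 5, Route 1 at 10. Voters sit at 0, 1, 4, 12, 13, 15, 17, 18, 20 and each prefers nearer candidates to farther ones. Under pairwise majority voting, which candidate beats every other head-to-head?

Route 1

With single-peaked preferences on a line, the Condorcet winner is the candidate closest to the median voter.
The median voter (position 13) is closest to Route 1 at 10.
Check: Route 1 vs Route 9 — voters closer to Route 1: 6 of 9.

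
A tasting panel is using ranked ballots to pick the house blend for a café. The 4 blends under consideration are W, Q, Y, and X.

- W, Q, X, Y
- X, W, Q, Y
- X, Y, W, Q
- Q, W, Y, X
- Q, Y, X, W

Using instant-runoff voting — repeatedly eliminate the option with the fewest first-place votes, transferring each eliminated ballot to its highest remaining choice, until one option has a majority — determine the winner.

Q

Round 1: Q 2, X 2, W 1, Y 0. Y has the fewest and is eliminated.
Round 2: Q 2, X 2, W 1. W has the fewest and is eliminated.
Round 3: Q 3, X 2. Q has a majority.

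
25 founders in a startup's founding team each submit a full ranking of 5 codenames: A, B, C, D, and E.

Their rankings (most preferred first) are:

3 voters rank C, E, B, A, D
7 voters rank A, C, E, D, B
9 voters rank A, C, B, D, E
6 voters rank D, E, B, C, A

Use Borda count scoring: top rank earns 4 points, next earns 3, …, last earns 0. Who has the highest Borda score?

A

Borda scores:
  A: 3·1 + 7·4 + 9·4 + 6·0 = 67
  B: 3·2 + 7·0 + 9·2 + 6·2 = 36
  C: 3·4 + 7·3 + 9·3 + 6·1 = 66
  D: 3·0 + 7·1 + 9·1 + 6·4 = 40
  E: 3·3 + 7·2 + 9·0 + 6·3 = 41
A has the highest total.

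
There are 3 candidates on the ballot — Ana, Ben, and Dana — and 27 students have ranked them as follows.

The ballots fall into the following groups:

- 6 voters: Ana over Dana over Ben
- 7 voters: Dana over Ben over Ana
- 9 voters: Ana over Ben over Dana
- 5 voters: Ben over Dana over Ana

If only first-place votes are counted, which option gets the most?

First-place vote totals:
  Ana: 15
  Ben: 5
  Dana: 7
Ana has the most first-place votes.

Ana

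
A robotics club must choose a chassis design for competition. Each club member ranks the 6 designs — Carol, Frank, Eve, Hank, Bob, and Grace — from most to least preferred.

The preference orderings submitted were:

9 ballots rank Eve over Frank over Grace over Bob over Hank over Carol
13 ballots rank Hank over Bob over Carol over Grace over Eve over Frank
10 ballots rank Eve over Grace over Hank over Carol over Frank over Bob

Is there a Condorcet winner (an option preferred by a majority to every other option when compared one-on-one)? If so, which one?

Head-to-head results (32 voters total):
Carol vs Frank: Carol wins 23–9.
Carol vs Eve: Eve wins 19–13.
Carol vs Hank: Hank wins 32–0.
Carol vs Bob: Bob wins 22–10.
Carol vs Grace: Grace wins 19–13.
Frank vs Eve: Eve wins 32–0.
Frank vs Hank: Hank wins 23–9.
Frank vs Bob: Frank wins 19–13.
Frank vs Grace: Grace wins 23–9.
Eve vs Hank: Eve wins 19–13.
Eve vs Bob: Eve wins 19–13.
Eve vs Grace: Eve wins 19–13.
Hank vs Bob: Hank wins 23–9.
Hank vs Grace: Grace wins 19–13.
Bob vs Grace: Grace wins 19–13.
Eve beats each rival — Carol (19–13), Frank (32–0), Hank (19–13), Bob (19–13), Grace (19–13) — so Eve is the Condorcet winner.

Eve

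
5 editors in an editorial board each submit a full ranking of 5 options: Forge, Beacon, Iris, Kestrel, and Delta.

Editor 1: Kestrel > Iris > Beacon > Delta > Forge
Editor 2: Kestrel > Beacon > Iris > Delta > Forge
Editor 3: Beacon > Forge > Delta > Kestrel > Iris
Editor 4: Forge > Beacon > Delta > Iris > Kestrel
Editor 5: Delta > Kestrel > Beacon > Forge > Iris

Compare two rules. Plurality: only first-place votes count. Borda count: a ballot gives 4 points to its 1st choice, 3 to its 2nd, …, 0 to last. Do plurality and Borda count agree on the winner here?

Plurality first-place counts: Forge 1, Beacon 1, Iris 0, Kestrel 2, Delta 1 → Kestrel.
Borda totals: Forge 8, Beacon 14, Iris 6, Kestrel 12, Delta 10 → Beacon.
The two rules disagree: plurality picks Kestrel, Borda picks Beacon.

No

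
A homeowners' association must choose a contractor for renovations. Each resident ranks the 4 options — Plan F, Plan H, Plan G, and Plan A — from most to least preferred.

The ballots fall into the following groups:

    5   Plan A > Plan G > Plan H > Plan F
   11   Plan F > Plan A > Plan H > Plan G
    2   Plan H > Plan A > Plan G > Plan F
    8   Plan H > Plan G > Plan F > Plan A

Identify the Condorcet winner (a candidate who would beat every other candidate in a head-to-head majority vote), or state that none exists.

None — there is no Condorcet winner

Head-to-head results (26 voters total):
Plan F vs Plan H: Plan H wins 15–11.
Plan F vs Plan G: Plan G wins 15–11.
Plan F vs Plan A: Plan F wins 19–7.
Plan H vs Plan G: Plan H wins 21–5.
Plan H vs Plan A: Plan A wins 16–10.
Plan G vs Plan A: Plan A wins 18–8.
No candidate beats all others: Plan F beats Plan A beats Plan H beats Plan F, a majority cycle.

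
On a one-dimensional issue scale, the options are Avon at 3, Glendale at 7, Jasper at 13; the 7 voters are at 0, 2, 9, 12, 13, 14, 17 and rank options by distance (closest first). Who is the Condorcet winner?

Jasper

With single-peaked preferences on a line, the Condorcet winner is the candidate closest to the median voter.
The median voter (position 12) is closest to Jasper at 13.
Check: Jasper vs Avon — voters closer to Jasper: 5 of 7.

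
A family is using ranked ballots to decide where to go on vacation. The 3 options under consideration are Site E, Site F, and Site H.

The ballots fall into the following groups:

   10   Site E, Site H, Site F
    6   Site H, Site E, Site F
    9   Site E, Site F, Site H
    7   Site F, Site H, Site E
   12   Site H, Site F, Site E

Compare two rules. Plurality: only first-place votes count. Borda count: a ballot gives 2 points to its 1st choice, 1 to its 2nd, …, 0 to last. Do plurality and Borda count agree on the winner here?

Plurality first-place counts: Site E 19, Site F 7, Site H 18 → Site E.
Borda totals: Site E 44, Site F 35, Site H 53 → Site H.
The two rules disagree: plurality picks Site E, Borda picks Site H.

No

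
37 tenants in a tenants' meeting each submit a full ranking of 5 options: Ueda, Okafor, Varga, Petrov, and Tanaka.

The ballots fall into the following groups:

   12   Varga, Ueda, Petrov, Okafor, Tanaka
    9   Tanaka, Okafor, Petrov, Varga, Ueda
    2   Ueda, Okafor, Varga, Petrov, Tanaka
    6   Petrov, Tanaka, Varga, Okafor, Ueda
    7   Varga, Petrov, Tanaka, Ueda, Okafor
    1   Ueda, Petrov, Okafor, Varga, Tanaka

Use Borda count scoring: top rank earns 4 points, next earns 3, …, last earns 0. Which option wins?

Borda scores:
  Ueda: 12·3 + 9·0 + 2·4 + 6·0 + 7·1 + 4 = 55
  Okafor: 12·1 + 9·3 + 2·3 + 6·1 + 7·0 + 2 = 53
  Varga: 12·4 + 9·1 + 2·2 + 6·2 + 7·4 + 1 = 102
  Petrov: 12·2 + 9·2 + 2·1 + 6·4 + 7·3 + 3 = 92
  Tanaka: 12·0 + 9·4 + 2·0 + 6·3 + 7·2 + 0 = 68
Varga has the highest total.

Varga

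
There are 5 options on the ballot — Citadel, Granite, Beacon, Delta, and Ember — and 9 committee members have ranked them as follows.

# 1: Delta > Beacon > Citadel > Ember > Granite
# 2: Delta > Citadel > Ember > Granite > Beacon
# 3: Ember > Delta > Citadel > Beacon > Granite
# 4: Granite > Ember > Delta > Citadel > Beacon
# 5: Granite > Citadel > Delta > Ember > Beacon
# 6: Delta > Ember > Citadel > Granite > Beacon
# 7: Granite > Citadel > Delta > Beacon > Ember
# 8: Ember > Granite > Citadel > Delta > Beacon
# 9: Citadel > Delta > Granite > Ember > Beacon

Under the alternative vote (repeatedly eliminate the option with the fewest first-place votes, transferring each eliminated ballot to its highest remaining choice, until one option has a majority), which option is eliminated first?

Beacon

Round 1: Granite 3, Delta 3, Ember 2, Citadel 1, Beacon 0. Beacon has the fewest and is eliminated.
Round 2: Granite 3, Delta 3, Ember 2, Citadel 1. Citadel has the fewest and is eliminated.
Round 3: Delta 4, Granite 3, Ember 2. Ember has the fewest and is eliminated.
Round 4: Delta 5, Granite 4. Delta has a majority.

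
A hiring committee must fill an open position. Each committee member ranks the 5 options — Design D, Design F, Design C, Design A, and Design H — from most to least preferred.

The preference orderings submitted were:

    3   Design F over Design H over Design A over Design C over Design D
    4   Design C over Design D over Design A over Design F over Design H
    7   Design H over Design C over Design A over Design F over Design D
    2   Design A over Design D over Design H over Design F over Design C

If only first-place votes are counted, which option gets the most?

First-place vote totals:
  Design D: 0
  Design F: 3
  Design C: 4
  Design A: 2
  Design H: 7
Design H has the most first-place votes.

Design H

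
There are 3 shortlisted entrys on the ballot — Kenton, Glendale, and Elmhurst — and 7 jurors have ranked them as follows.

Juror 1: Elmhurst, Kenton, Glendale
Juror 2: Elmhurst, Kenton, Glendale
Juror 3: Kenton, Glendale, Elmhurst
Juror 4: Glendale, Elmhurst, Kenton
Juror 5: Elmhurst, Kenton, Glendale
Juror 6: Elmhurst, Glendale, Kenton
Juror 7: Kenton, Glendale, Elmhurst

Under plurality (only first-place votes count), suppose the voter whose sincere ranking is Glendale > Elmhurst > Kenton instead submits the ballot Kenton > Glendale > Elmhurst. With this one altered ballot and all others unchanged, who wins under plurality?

First-place totals with the altered ballot: Kenton 3, Glendale 0, Elmhurst 4.
The winner is unchanged: still Elmhurst.

Elmhurst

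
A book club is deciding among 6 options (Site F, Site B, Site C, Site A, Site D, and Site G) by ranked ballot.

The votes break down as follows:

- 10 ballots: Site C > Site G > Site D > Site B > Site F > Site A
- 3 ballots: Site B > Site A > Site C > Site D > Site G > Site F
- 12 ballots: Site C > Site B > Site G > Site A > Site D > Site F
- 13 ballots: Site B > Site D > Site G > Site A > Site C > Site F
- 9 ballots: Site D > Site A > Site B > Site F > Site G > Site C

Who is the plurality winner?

Site C

First-place vote totals:
  Site F: 0
  Site B: 16
  Site C: 22
  Site A: 0
  Site D: 9
  Site G: 0
Site C has the most first-place votes.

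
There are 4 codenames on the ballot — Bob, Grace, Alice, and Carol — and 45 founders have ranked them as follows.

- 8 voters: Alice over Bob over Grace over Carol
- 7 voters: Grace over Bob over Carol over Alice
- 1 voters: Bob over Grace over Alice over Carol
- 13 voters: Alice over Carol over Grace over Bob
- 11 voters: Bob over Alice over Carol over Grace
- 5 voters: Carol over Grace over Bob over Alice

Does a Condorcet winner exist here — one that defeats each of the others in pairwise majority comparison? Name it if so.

None — there is no Condorcet winner

Head-to-head results (45 voters total):
Bob vs Grace: Grace wins 25–20.
Bob vs Alice: Bob wins 24–21.
Bob vs Carol: Bob wins 27–18.
Grace vs Alice: Alice wins 32–13.
Grace vs Carol: Carol wins 29–16.
Alice vs Carol: Alice wins 33–12.
No candidate beats all others: Bob beats Alice beats Grace beats Bob, a majority cycle.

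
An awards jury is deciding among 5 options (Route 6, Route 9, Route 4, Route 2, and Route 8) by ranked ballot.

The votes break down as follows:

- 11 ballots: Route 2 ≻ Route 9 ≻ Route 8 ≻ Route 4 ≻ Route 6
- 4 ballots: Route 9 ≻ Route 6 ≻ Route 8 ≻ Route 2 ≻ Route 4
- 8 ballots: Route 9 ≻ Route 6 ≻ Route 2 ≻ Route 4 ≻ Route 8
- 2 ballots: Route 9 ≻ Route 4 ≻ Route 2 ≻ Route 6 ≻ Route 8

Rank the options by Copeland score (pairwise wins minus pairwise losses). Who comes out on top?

Route 9

Pairwise results:
  Route 6 vs Route 9: Route 9 wins 25–0.
  Route 6 vs Route 4: Route 4 wins 13–12.
  Route 6 vs Route 2: Route 2 wins 13–12.
  Route 6 vs Route 8: Route 6 wins 14–11.
  Route 9 vs Route 4: Route 9 wins 25–0.
  Route 9 vs Route 2: Route 9 wins 14–11.
  Route 9 vs Route 8: Route 9 wins 25–0.
  Route 4 vs Route 2: Route 2 wins 23–2.
  Route 4 vs Route 8: Route 8 wins 15–10.
  Route 2 vs Route 8: Route 2 wins 21–4.
Copeland scores (wins − losses):
  Route 6: 1 − 3 = -2
  Route 9: 4 − 0 = 4
  Route 4: 1 − 3 = -2
  Route 2: 3 − 1 = 2
  Route 8: 1 − 3 = -2
Route 9 has the best Copeland score.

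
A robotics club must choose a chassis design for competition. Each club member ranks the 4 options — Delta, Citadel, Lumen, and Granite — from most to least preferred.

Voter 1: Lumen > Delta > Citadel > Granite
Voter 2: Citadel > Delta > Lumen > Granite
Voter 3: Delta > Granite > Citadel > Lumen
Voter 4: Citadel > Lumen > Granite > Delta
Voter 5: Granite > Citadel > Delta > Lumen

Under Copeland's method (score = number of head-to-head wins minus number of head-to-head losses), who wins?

Citadel

Pairwise results:
  Delta vs Citadel: Citadel wins 3–2.
  Delta vs Lumen: Delta wins 3–2.
  Delta vs Granite: Delta wins 3–2.
  Citadel vs Lumen: Citadel wins 4–1.
  Citadel vs Granite: Citadel wins 3–2.
  Lumen vs Granite: Lumen wins 3–2.
Copeland scores (wins − losses):
  Delta: 2 − 1 = 1
  Citadel: 3 − 0 = 3
  Lumen: 1 − 2 = -1
  Granite: 0 − 3 = -3
Citadel has the best Copeland score.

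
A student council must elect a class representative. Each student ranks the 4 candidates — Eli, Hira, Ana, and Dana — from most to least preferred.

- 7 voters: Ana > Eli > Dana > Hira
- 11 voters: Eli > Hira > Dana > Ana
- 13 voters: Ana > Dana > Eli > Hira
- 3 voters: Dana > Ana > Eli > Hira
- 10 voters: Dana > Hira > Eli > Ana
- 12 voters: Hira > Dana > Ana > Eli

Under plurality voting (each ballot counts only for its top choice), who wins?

First-place vote totals:
  Eli: 11
  Hira: 12
  Ana: 20
  Dana: 13
Ana has the most first-place votes.

Ana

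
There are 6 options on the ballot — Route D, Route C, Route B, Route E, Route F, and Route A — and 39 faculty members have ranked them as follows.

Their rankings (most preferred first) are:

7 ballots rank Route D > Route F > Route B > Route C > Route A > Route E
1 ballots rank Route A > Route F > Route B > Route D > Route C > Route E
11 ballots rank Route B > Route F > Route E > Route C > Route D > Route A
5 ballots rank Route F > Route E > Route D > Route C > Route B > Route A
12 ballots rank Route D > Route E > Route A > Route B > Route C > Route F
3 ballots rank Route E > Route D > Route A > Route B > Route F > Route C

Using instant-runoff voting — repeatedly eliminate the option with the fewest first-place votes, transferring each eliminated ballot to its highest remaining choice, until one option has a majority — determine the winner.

Route D

Round 1: Route D 19, Route B 11, Route F 5, Route E 3, Route A 1, Route C 0. Route C has the fewest and is eliminated.
Round 2: Route D 19, Route B 11, Route F 5, Route E 3, Route A 1. Route A has the fewest and is eliminated.
Round 3: Route D 19, Route B 11, Route F 6, Route E 3. Route E has the fewest and is eliminated.
Round 4: Route D 22, Route B 11, Route F 6. Route D has a majority.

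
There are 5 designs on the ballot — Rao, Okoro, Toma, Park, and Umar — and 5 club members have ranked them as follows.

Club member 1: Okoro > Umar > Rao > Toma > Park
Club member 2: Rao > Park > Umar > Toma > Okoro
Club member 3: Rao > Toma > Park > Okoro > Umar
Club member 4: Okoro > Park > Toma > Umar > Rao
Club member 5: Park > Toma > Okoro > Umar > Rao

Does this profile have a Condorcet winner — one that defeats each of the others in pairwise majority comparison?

No

Head-to-head results (5 voters total):
Rao vs Okoro: Okoro wins 3–2.
Rao vs Toma: Rao wins 3–2.
Rao vs Park: Rao wins 3–2.
Rao vs Umar: Umar wins 3–2.
Okoro vs Toma: Toma wins 3–2.
Okoro vs Park: Park wins 3–2.
Okoro vs Umar: Okoro wins 4–1.
Toma vs Park: Park wins 3–2.
Toma vs Umar: Toma wins 3–2.
Park vs Umar: Park wins 4–1.
No candidate beats all others: Rao beats Toma beats Okoro beats Rao, a majority cycle.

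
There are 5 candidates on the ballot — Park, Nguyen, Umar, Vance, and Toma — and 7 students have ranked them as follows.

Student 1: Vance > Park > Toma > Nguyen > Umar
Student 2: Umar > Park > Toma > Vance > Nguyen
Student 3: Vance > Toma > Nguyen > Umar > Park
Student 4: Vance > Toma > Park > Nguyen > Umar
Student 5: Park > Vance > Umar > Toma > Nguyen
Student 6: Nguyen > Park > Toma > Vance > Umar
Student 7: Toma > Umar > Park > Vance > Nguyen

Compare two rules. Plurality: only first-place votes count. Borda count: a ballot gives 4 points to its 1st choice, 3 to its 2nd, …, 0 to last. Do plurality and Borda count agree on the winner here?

Plurality first-place counts: Park 1, Nguyen 1, Umar 1, Vance 3, Toma 1 → Vance.
Borda totals: Park 17, Nguyen 8, Umar 10, Vance 18, Toma 17 → Vance.
The two rules agree on Vance.

Yes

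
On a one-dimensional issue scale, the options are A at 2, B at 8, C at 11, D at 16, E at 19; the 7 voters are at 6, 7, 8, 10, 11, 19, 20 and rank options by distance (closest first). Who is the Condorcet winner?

With single-peaked preferences on a line, the Condorcet winner is the candidate closest to the median voter.
The median voter (position 10) is closest to C at 11.
Check: C vs D — voters closer to C: 5 of 7.

C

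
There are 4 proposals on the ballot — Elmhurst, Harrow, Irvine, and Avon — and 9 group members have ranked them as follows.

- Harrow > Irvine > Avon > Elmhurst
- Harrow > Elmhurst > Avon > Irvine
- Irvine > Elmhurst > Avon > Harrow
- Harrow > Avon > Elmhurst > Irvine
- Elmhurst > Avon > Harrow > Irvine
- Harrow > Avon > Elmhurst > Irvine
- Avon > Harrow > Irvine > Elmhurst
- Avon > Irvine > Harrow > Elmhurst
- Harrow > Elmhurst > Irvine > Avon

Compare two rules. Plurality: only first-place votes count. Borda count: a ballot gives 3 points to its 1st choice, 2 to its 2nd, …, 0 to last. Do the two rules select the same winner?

Yes

Plurality first-place counts: Elmhurst 1, Harrow 5, Irvine 1, Avon 2 → Harrow.
Borda totals: Elmhurst 11, Harrow 19, Irvine 9, Avon 15 → Harrow.
The two rules agree on Harrow.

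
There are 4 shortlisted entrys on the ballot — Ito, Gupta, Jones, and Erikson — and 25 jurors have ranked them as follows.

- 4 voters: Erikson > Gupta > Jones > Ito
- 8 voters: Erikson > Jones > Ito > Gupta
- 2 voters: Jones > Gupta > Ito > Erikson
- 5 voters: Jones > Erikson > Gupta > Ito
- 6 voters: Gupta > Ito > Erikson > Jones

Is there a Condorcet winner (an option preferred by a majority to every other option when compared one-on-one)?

Yes

Head-to-head results (25 voters total):
Ito vs Gupta: Gupta wins 17–8.
Ito vs Jones: Jones wins 19–6.
Ito vs Erikson: Erikson wins 17–8.
Gupta vs Jones: Jones wins 15–10.
Gupta vs Erikson: Erikson wins 17–8.
Jones vs Erikson: Erikson wins 18–7.
Erikson beats each rival — Ito (17–8), Gupta (17–8), Jones (18–7) — so Erikson is the Condorcet winner.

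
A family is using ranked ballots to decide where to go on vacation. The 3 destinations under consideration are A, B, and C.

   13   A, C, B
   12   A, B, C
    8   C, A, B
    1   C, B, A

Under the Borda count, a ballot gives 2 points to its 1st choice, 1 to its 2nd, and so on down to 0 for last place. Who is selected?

Borda scores:
  A: 13·2 + 12·2 + 8·1 + 0 = 58
  B: 13·0 + 12·1 + 8·0 + 1 = 13
  C: 13·1 + 12·0 + 8·2 + 2 = 31
A has the highest total.

A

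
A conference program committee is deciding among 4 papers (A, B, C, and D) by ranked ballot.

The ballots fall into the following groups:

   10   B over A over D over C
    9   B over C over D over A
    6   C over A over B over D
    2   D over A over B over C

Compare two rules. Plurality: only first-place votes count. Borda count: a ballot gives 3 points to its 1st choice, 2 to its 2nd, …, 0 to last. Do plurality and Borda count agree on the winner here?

Plurality first-place counts: A 0, B 19, C 6, D 2 → B.
Borda totals: A 36, B 65, C 36, D 25 → B.
The two rules agree on B.

Yes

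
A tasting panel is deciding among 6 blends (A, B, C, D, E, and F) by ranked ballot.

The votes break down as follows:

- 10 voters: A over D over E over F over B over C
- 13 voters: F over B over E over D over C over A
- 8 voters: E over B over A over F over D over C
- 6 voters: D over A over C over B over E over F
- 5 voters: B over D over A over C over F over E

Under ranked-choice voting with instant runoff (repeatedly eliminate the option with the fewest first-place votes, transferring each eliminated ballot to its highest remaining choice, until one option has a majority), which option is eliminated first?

Round 1: F 13, A 10, E 8, D 6, B 5, C 0. C has the fewest and is eliminated.
Round 2: F 13, A 10, E 8, D 6, B 5. B has the fewest and is eliminated.
Round 3: F 13, D 11, A 10, E 8. E has the fewest and is eliminated.
Round 4: A 18, F 13, D 11. D has the fewest and is eliminated.
Round 5: A 29, F 13. A has a majority.

C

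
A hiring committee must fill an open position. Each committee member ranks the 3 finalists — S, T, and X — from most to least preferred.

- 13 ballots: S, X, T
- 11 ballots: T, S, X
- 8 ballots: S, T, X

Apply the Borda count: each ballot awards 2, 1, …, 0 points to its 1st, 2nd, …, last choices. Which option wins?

Borda scores:
  S: 13·2 + 11·1 + 8·2 = 53
  T: 13·0 + 11·2 + 8·1 = 30
  X: 13·1 + 11·0 + 8·0 = 13
S has the highest total.

S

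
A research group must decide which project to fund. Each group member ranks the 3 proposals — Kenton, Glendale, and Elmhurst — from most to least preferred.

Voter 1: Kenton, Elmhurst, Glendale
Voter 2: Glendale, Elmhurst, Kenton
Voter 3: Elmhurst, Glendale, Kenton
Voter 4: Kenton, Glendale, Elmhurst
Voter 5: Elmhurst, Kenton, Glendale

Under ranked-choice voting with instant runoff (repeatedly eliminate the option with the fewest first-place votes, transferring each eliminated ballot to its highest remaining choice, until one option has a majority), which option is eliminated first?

Glendale

Round 1: Kenton 2, Elmhurst 2, Glendale 1. Glendale has the fewest and is eliminated.
Round 2: Elmhurst 3, Kenton 2. Elmhurst has a majority.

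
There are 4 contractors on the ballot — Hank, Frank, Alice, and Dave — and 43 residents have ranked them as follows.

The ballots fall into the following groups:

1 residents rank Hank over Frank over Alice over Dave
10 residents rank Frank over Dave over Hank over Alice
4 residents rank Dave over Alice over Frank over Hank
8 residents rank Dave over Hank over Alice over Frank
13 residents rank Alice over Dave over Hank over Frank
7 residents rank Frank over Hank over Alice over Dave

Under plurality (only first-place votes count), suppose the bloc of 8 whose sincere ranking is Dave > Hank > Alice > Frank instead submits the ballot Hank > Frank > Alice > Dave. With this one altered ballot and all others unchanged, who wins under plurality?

Frank

First-place totals with the altered ballot: Hank 9, Frank 17, Alice 13, Dave 4.
The winner is unchanged: still Frank.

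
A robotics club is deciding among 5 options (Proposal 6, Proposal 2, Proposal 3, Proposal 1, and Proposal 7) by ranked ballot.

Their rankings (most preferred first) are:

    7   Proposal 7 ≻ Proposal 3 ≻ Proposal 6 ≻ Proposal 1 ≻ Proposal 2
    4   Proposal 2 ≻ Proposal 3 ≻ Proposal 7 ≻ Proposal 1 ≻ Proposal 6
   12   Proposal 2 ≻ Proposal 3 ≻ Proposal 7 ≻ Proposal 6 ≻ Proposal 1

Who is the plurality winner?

First-place vote totals:
  Proposal 6: 0
  Proposal 2: 16
  Proposal 3: 0
  Proposal 1: 0
  Proposal 7: 7
Proposal 2 has the most first-place votes.

Proposal 2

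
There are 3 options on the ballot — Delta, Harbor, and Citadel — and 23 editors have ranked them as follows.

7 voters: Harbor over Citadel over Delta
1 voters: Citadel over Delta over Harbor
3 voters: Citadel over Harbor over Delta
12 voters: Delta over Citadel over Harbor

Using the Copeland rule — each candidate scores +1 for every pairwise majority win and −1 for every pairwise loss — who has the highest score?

Delta

Pairwise results:
  Delta vs Harbor: Delta wins 13–10.
  Delta vs Citadel: Delta wins 12–11.
  Harbor vs Citadel: Citadel wins 16–7.
Copeland scores (wins − losses):
  Delta: 2 − 0 = 2
  Harbor: 0 − 2 = -2
  Citadel: 1 − 1 = 0
Delta has the best Copeland score.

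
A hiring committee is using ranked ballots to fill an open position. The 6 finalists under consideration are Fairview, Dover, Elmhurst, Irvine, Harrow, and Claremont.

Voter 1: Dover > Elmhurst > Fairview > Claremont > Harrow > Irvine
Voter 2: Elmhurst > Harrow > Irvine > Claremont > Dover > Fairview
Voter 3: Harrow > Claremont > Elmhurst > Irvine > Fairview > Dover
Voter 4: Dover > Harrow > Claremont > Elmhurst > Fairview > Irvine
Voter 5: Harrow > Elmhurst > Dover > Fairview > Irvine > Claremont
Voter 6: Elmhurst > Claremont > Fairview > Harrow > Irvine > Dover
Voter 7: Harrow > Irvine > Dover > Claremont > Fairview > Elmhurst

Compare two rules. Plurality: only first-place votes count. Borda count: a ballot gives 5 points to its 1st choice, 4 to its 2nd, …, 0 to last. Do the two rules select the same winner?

Plurality first-place counts: Fairview 0, Dover 2, Elmhurst 2, Irvine 0, Harrow 3, Claremont 0 → Harrow.
Borda totals: Fairview 11, Dover 17, Elmhurst 23, Irvine 11, Harrow 26, Claremont 17 → Harrow.
The two rules agree on Harrow.

Yes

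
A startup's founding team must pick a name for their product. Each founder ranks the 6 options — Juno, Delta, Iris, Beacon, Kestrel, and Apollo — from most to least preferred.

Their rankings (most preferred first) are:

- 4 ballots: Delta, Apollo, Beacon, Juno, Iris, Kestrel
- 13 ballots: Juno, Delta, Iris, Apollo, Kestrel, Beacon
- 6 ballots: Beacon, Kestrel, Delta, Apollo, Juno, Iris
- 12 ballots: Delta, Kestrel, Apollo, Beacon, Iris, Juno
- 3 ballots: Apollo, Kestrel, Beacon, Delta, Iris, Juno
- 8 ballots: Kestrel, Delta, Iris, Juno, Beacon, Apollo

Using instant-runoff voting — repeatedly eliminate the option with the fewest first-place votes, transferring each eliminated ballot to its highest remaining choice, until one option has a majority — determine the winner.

Delta

Round 1: Delta 16, Juno 13, Kestrel 8, Beacon 6, Apollo 3, Iris 0. Iris has the fewest and is eliminated.
Round 2: Delta 16, Juno 13, Kestrel 8, Beacon 6, Apollo 3. Apollo has the fewest and is eliminated.
Round 3: Delta 16, Juno 13, Kestrel 11, Beacon 6. Beacon has the fewest and is eliminated.
Round 4: Kestrel 17, Delta 16, Juno 13. Juno has the fewest and is eliminated.
Round 5: Delta 29, Kestrel 17. Delta has a majority.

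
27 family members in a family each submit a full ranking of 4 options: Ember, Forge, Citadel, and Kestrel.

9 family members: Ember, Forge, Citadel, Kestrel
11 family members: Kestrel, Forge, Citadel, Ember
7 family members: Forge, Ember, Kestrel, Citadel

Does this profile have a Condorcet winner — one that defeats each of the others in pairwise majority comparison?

Yes

Head-to-head results (27 voters total):
Ember vs Forge: Forge wins 18–9.
Ember vs Citadel: Ember wins 16–11.
Ember vs Kestrel: Ember wins 16–11.
Forge vs Citadel: Forge wins 27–0.
Forge vs Kestrel: Forge wins 16–11.
Citadel vs Kestrel: Kestrel wins 18–9.
Forge beats each rival — Ember (18–9), Citadel (27–0), Kestrel (16–11) — so Forge is the Condorcet winner.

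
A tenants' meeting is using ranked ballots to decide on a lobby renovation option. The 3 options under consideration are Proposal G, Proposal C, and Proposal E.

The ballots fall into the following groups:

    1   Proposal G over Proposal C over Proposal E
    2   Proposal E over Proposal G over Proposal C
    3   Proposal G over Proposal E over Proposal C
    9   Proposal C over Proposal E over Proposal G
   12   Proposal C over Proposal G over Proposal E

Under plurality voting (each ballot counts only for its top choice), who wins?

Proposal C

First-place vote totals:
  Proposal G: 4
  Proposal C: 21
  Proposal E: 2
Proposal C has the most first-place votes.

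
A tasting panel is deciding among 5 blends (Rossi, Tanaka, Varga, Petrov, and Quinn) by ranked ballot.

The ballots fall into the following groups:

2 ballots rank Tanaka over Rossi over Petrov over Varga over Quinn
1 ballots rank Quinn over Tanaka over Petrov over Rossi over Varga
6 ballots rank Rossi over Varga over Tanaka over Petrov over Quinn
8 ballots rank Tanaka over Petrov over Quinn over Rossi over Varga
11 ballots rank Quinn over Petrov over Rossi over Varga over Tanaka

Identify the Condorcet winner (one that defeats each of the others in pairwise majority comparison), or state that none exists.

Head-to-head results (28 voters total):
Rossi vs Tanaka: Rossi wins 17–11.
Rossi vs Varga: Rossi wins 28–0.
Rossi vs Petrov: Petrov wins 20–8.
Rossi vs Quinn: Quinn wins 20–8.
Tanaka vs Varga: Varga wins 17–11.
Tanaka vs Petrov: Tanaka wins 17–11.
Tanaka vs Quinn: Tanaka wins 16–12.
Varga vs Petrov: Petrov wins 22–6.
Varga vs Quinn: Quinn wins 20–8.
Petrov vs Quinn: Petrov wins 16–12.
No candidate beats all others: Rossi beats Tanaka beats Petrov beats Rossi, a majority cycle.

There is no Condorcet winner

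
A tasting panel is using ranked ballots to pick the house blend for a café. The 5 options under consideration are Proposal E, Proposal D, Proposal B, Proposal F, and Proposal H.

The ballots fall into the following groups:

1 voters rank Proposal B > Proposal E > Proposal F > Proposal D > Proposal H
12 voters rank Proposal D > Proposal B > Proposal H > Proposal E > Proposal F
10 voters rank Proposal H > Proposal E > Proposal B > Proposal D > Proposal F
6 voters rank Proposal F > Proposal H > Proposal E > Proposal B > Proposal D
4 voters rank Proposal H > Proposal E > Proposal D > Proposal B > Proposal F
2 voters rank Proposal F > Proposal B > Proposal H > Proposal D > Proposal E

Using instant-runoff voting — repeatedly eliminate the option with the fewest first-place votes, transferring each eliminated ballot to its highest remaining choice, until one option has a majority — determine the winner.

Round 1: Proposal H 14, Proposal D 12, Proposal F 8, Proposal B 1, Proposal E 0. Proposal E has the fewest and is eliminated.
Round 2: Proposal H 14, Proposal D 12, Proposal F 8, Proposal B 1. Proposal B has the fewest and is eliminated.
Round 3: Proposal H 14, Proposal D 12, Proposal F 9. Proposal F has the fewest and is eliminated.
Round 4: Proposal H 22, Proposal D 13. Proposal H has a majority.

Proposal H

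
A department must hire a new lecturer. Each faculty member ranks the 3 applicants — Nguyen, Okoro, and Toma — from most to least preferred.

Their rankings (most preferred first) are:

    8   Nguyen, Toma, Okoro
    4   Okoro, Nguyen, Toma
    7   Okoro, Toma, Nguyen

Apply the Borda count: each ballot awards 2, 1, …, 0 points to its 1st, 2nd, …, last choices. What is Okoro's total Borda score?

Borda scores:
  Nguyen: 8·2 + 4·1 + 7·0 = 20
  Okoro: 8·0 + 4·2 + 7·2 = 22
  Toma: 8·1 + 4·0 + 7·1 = 15

22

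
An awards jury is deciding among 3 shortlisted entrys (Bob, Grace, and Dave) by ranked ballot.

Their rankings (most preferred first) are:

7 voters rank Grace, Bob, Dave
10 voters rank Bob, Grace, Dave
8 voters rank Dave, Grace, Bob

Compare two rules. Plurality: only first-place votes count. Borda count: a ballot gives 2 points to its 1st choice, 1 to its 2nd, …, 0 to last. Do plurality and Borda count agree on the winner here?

No

Plurality first-place counts: Bob 10, Grace 7, Dave 8 → Bob.
Borda totals: Bob 27, Grace 32, Dave 16 → Grace.
The two rules disagree: plurality picks Bob, Borda picks Grace.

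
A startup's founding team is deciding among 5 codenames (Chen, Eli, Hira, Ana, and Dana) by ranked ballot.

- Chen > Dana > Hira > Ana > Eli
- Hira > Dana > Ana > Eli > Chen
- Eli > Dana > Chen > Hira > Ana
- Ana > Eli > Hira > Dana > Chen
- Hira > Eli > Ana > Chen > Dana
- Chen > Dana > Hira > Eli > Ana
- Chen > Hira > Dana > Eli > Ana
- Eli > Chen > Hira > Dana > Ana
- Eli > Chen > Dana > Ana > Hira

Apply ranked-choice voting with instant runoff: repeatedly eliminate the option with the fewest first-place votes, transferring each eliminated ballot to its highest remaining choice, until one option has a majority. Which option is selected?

Eli

Round 1: Chen 3, Eli 3, Hira 2, Ana 1, Dana 0. Dana has the fewest and is eliminated.
Round 2: Chen 3, Eli 3, Hira 2, Ana 1. Ana has the fewest and is eliminated.
Round 3: Eli 4, Chen 3, Hira 2. Hira has the fewest and is eliminated.
Round 4: Eli 6, Chen 3. Eli has a majority.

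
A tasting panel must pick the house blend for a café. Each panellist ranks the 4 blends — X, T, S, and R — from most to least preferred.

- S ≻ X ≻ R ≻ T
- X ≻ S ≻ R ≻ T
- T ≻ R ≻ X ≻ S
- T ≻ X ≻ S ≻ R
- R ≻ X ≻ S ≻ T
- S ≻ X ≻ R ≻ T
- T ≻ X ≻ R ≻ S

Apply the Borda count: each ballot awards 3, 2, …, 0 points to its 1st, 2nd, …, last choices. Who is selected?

Borda scores:
  X: 2 + 3 + 1 + 2 + 2 + 2 + 2 = 14
  T: 0 + 0 + 3 + 3 + 0 + 0 + 3 = 9
  S: 3 + 2 + 0 + 1 + 1 + 3 + 0 = 10
  R: 1 + 1 + 2 + 0 + 3 + 1 + 1 = 9
X has the highest total.

X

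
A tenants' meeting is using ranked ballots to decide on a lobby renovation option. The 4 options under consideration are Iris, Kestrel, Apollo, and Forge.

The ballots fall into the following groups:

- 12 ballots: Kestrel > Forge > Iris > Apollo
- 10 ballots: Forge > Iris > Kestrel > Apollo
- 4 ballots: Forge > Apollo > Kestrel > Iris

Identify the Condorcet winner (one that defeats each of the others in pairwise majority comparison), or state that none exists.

Forge

Head-to-head results (26 voters total):
Iris vs Kestrel: Kestrel wins 16–10.
Iris vs Apollo: Iris wins 22–4.
Iris vs Forge: Forge wins 26–0.
Kestrel vs Apollo: Kestrel wins 22–4.
Kestrel vs Forge: Forge wins 14–12.
Apollo vs Forge: Forge wins 26–0.
Forge beats each rival — Iris (26–0), Kestrel (14–12), Apollo (26–0) — so Forge is the Condorcet winner.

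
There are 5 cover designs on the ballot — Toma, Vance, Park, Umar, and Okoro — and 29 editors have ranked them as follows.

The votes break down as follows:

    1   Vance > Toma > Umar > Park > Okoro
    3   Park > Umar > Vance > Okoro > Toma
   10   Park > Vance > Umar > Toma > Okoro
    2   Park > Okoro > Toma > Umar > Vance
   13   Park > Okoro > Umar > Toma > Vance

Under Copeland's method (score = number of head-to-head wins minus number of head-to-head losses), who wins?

Park

Pairwise results:
  Toma vs Vance: Toma wins 15–14.
  Toma vs Park: Park wins 28–1.
  Toma vs Umar: Umar wins 26–3.
  Toma vs Okoro: Okoro wins 18–11.
  Vance vs Park: Park wins 28–1.
  Vance vs Umar: Umar wins 18–11.
  Vance vs Okoro: Okoro wins 15–14.
  Park vs Umar: Park wins 28–1.
  Park vs Okoro: Park wins 29–0.
  Umar vs Okoro: Okoro wins 15–14.
Copeland scores (wins − losses):
  Toma: 1 − 3 = -2
  Vance: 0 − 4 = -4
  Park: 4 − 0 = 4
  Umar: 2 − 2 = 0
  Okoro: 3 − 1 = 2
Park has the best Copeland score.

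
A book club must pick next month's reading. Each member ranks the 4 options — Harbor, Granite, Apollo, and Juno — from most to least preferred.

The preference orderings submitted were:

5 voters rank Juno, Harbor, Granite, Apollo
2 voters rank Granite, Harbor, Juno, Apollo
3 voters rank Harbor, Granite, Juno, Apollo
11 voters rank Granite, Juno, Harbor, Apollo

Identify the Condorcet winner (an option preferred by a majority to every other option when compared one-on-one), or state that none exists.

Head-to-head results (21 voters total):
Harbor vs Granite: Granite wins 13–8.
Harbor vs Apollo: Harbor wins 21–0.
Harbor vs Juno: Juno wins 16–5.
Granite vs Apollo: Granite wins 21–0.
Granite vs Juno: Granite wins 16–5.
Apollo vs Juno: Juno wins 21–0.
Granite beats each rival — Harbor (13–8), Apollo (21–0), Juno (16–5) — so Granite is the Condorcet winner.

Granite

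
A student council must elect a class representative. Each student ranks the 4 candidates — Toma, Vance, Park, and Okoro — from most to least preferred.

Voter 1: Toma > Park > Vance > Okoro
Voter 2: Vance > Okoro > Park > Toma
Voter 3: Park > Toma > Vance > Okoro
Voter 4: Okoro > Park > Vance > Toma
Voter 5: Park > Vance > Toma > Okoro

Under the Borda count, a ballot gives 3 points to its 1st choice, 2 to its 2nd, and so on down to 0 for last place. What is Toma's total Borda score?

6

Borda scores:
  Toma: 3 + 0 + 2 + 0 + 1 = 6
  Vance: 1 + 3 + 1 + 1 + 2 = 8
  Park: 2 + 1 + 3 + 2 + 3 = 11
  Okoro: 0 + 2 + 0 + 3 + 0 = 5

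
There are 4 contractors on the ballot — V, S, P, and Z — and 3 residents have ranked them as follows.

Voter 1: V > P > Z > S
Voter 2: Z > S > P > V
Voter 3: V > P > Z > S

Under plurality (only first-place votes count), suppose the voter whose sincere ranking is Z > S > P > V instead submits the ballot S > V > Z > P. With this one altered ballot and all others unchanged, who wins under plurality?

V

First-place totals with the altered ballot: V 2, S 1, P 0, Z 0.
The winner is unchanged: still V.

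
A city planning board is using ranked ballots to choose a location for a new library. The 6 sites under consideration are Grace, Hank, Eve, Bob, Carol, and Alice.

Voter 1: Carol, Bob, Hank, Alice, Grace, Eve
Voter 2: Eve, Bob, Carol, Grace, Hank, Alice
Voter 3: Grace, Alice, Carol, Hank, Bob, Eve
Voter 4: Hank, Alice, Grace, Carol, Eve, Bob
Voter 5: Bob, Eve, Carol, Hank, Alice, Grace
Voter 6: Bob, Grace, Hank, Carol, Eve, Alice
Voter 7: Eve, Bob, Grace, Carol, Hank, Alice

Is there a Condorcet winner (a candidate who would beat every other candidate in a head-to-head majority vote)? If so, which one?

Bob

Head-to-head results (7 voters total):
Grace vs Hank: Grace wins 4–3.
Grace vs Eve: Grace wins 4–3.
Grace vs Bob: Bob wins 5–2.
Grace vs Carol: Grace wins 4–3.
Grace vs Alice: Grace wins 4–3.
Hank vs Eve: Hank wins 4–3.
Hank vs Bob: Bob wins 5–2.
Hank vs Carol: Carol wins 5–2.
Hank vs Alice: Hank wins 6–1.
Eve vs Bob: Bob wins 4–3.
Eve vs Carol: Carol wins 4–3.
Eve vs Alice: Eve wins 4–3.
Bob vs Carol: Bob wins 4–3.
Bob vs Alice: Bob wins 5–2.
Carol vs Alice: Carol wins 5–2.
Bob beats each rival — Grace (5–2), Hank (5–2), Eve (4–3), Carol (4–3), Alice (5–2) — so Bob is the Condorcet winner.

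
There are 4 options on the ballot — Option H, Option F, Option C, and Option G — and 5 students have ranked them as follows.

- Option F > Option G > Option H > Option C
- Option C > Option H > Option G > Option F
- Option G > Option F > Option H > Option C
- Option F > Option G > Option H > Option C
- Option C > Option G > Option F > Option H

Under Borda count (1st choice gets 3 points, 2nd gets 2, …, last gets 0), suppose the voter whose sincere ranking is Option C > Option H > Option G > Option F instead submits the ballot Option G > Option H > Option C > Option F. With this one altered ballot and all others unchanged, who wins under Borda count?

Borda totals with the altered ballot: Option H 5, Option F 9, Option C 4, Option G 12.
The winner is unchanged: still Option G.

Option G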